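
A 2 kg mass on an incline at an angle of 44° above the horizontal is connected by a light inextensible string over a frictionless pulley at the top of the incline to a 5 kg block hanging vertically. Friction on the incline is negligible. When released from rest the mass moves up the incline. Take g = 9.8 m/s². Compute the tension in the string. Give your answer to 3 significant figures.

23.7 N

For the mass on the incline: the weight component along the slope is m₁g sin 44° = 2 × 9.8 × 0.6947 = 13.616 N and the normal force is N = m₁g cos 44° = 14.099 N.
Newton's second law for the mass (up-slope positive): T − 13.616 = 2 a. For the hanging block (downward positive): 5 × 9.8 − T = 5 a.
Adding the two equations eliminates T: 35.384 = 7 a, so a = 5.0549 m/s².
Then from the hanging block's equation, T = 5 × (9.8 − 5.0549) = 23.726 N.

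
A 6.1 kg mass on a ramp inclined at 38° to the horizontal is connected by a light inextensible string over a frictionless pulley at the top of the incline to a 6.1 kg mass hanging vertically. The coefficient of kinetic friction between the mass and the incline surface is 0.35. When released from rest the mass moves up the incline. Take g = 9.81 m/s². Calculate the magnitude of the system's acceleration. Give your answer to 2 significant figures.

For the mass on the incline: the weight component along the slope is m₁g sin 38° = 6.1 × 9.81 × 0.6157 = 36.844 N and the normal force is N = m₁g cos 38° = 47.155 N.
Kinetic friction opposes the mass's motion up the incline: f = μN = 0.35 × 47.155 = 16.504 N acting down the slope.
Newton's second law for the mass (up-slope positive): T − 36.844 − 16.504 = 6.1 a. For the hanging mass (downward positive): 6.1 × 9.81 − T = 6.1 a.
Adding the two equations eliminates T: 6.493 = 12.2 a, so a = 0.5322 m/s².

0.53 m/s²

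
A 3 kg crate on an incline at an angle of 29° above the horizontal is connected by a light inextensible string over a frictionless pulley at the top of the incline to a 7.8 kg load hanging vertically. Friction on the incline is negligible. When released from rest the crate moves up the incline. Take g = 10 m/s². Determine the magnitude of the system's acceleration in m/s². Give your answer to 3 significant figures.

For the crate on the incline: the weight component along the slope is m₁g sin 29° = 3 × 10 × 0.4848 = 14.544 N and the normal force is N = m₁g cos 29° = 26.239 N.
Newton's second law for the crate (up-slope positive): T − 14.544 = 3 a. For the hanging load (downward positive): 7.8 × 10 − T = 7.8 a.
Adding the two equations eliminates T: 63.456 = 10.8 a, so a = 5.8756 m/s².

5.88 m/s²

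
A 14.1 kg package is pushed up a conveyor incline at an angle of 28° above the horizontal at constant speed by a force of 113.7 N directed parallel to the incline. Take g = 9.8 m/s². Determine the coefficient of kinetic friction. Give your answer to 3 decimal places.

At constant speed ΣF = 0 along the incline. The applied 113.7 N acts up the slope; the weight component mg sin 28° = 64.872 N and kinetic friction μN both act down the slope.
So 113.7 = 64.872 + μ × 122.006, giving μ = (113.7 − 64.872) / 122.006 = 0.4002.

0.400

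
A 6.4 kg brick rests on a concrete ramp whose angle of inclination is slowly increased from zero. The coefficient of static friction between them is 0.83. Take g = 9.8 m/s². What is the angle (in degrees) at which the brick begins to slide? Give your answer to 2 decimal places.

39.69°

At the threshold of sliding, static friction is at its maximum μ_s N and exactly balances the weight component along the incline: mg sin θ = μ_s mg cos θ.
Hence tan θ = μ_s = 0.83, so θ = arctan(0.83) = 39.6927°.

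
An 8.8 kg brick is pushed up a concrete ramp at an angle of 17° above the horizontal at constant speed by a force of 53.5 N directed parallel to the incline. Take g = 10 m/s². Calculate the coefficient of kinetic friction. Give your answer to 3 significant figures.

At constant speed ΣF = 0 along the incline. The applied 53.5 N acts up the slope; the weight component mg sin 17° = 25.729 N and kinetic friction μN both act down the slope.
So 53.5 = 25.729 + μ × 84.155, giving μ = (53.5 − 25.729) / 84.155 = 0.3300.

0.330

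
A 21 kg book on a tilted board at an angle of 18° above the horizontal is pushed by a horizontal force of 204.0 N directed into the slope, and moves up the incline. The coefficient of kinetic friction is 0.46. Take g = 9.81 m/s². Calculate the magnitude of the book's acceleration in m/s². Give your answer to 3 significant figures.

The horizontal push has components F cos 18° = 204.0 × 0.9511 = 194.024 N up the incline and F sin 18° = 204.0 × 0.3090 = 63.036 N pressing into the surface.
The normal force is therefore N = mg cos 18° + F sin 18° = 195.936 + 63.036 = 258.972 N, and kinetic friction down the slope is μN = 0.46 × 258.972 = 119.127 N.
Along the incline: F cos 18° − mg sin 18° − μN = ma, so 194.024 − 63.657 − 119.127 = 21 a, giving a = 0.5352 m/s².

0.535 m/s²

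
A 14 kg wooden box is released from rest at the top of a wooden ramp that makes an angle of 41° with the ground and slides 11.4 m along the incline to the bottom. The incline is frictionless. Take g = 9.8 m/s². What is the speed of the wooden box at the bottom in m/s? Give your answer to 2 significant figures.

12 m/s

The weight component along the incline is mg sin 41° = 90.011 N and the normal force is N = mg cos 41° = 103.546 N.
With no friction, a = g sin 41° = 6.4294 m/s².
Starting from rest over a distance of 11.4 m, v² = 2aL = 2 × 6.4294 × 11.4 = 146.5903, so v = 12.1074 m/s.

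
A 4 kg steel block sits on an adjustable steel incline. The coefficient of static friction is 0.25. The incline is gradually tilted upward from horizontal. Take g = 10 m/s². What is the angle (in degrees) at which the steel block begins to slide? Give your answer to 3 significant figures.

At the threshold of sliding, static friction is at its maximum μ_s N and exactly balances the weight component along the incline: mg sin θ = μ_s mg cos θ.
Hence tan θ = μ_s = 0.25, so θ = arctan(0.25) = 14.0362°.

14.0°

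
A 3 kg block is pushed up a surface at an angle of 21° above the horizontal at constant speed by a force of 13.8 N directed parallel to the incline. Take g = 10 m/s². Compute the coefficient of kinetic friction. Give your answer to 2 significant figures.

0.11

At constant speed ΣF = 0 along the incline. The applied 13.8 N acts up the slope; the weight component mg sin 21° = 10.751 N and kinetic friction μN both act down the slope.
So 13.8 = 10.751 + μ × 28.007, giving μ = (13.8 − 10.751) / 28.007 = 0.1089.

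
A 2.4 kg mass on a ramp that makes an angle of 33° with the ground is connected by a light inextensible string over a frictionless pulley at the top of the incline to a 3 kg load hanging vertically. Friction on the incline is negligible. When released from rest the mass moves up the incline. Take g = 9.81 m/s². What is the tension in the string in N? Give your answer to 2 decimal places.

20.20 N

For the mass on the incline: the weight component along the slope is m₁g sin 33° = 2.4 × 9.81 × 0.5446 = 12.822 N and the normal force is N = m₁g cos 33° = 19.746 N.
Newton's second law for the mass (up-slope positive): T − 12.822 = 2.4 a. For the hanging load (downward positive): 3 × 9.81 − T = 3 a.
Adding the two equations eliminates T: 16.608 = 5.4 a, so a = 3.0756 m/s².
Then from the hanging load's equation, T = 3 × (9.81 − 3.0756) = 20.203 N.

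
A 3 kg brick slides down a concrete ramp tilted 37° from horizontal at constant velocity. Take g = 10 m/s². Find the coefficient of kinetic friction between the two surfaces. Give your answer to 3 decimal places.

0.754

At constant velocity the net force along the incline is zero: mg sin 37° = μ mg cos 37°.
So μ = tan 37° = 0.6018 / 0.7986 = 0.7536.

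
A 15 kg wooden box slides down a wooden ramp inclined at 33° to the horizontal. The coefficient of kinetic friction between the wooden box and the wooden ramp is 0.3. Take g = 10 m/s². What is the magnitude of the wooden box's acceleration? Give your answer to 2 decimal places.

2.93 m/s²

Resolving the weight along the incline: the component pulling the wooden box down the slope is mg sin 33° = 15 × 10 × 0.5446 = 81.690 N, and the normal force is N = mg cos 33° = 15 × 10 × 0.8387 = 125.805 N.
Kinetic friction acts up the slope with magnitude f = μN = 0.3 × 125.805 = 37.742 N.
Net force along the incline is 81.690 − 37.742 = 43.948 N, so a = 43.948 / 15 = 2.9299 m/s².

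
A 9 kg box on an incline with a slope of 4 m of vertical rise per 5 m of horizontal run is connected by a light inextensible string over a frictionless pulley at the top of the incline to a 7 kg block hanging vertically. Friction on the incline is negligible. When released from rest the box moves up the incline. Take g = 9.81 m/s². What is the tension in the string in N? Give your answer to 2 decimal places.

For the box on the incline: the weight component along the slope is m₁g sin 38.66° = 9 × 9.81 × 0.6247 = 55.155 N and the normal force is N = m₁g cos 38.66° = 68.943 N.
Newton's second law for the box (up-slope positive): T − 55.155 = 9 a. For the hanging block (downward positive): 7 × 9.81 − T = 7 a.
Adding the two equations eliminates T: 13.515 = 16 a, so a = 0.8447 m/s².
Then from the hanging block's equation, T = 7 × (9.81 − 0.8447) = 62.757 N.

62.76 N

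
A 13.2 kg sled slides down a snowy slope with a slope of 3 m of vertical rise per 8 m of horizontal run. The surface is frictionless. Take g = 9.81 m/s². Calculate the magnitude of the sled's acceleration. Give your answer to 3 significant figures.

3.44 m/s²

Resolving the weight along the incline: the component pulling the sled down the slope is mg sin 20.56° = 13.2 × 9.81 × 0.3511 = 45.465 N, and the normal force is N = mg cos 20.56° = 13.2 × 9.81 × 0.9363 = 121.243 N.
With no friction the net force along the incline is 45.465 N, so a = g sin 20.56° = 45.465 / 13.2 = 3.4443 m/s².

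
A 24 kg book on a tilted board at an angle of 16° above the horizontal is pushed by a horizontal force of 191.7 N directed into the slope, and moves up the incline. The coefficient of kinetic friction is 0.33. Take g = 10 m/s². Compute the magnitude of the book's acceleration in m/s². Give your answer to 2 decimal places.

The horizontal push has components F cos 16° = 191.7 × 0.9613 = 184.281 N up the incline and F sin 16° = 191.7 × 0.2756 = 52.833 N pressing into the surface.
The normal force is therefore N = mg cos 16° + F sin 16° = 230.712 + 52.833 = 283.545 N, and kinetic friction down the slope is μN = 0.33 × 283.545 = 93.570 N.
Along the incline: F cos 16° − mg sin 16° − μN = ma, so 184.281 − 66.144 − 93.570 = 24 a, giving a = 1.0236 m/s².

1.02 m/s²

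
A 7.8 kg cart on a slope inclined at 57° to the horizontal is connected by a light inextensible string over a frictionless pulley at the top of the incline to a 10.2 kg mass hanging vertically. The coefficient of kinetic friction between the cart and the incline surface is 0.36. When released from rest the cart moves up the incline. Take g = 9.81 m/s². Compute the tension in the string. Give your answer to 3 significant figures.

For the cart on the incline: the weight component along the slope is m₁g sin 57° = 7.8 × 9.81 × 0.8387 = 64.176 N and the normal force is N = m₁g cos 57° = 41.675 N.
Kinetic friction opposes the cart's motion up the incline: f = μN = 0.36 × 41.675 = 15.003 N acting down the slope.
Newton's second law for the cart (up-slope positive): T − 64.176 − 15.003 = 7.8 a. For the hanging mass (downward positive): 10.2 × 9.81 − T = 10.2 a.
Adding the two equations eliminates T: 20.883 = 18 a, so a = 1.1602 m/s².
Then from the hanging mass's equation, T = 10.2 × (9.81 − 1.1602) = 88.228 N.

88.2 N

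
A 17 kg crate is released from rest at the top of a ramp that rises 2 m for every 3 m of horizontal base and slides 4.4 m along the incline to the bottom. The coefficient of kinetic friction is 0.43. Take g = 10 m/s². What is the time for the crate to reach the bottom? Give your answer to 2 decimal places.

2.11 s

The weight component along the incline is mg sin 33.69° = 94.299 N and the normal force is N = mg cos 33.69° = 141.449 N.
Friction up the slope is f = μN = 0.43 × 141.449 = 60.823 N, so the net downslope force is 94.299 − 60.823 = 33.476 N and a = 33.476 / 17 = 1.9692 m/s².
Starting from rest, L = ½at², so t = √(2L/a) = √(2 × 4.4 / 1.9692) = 2.1140 s.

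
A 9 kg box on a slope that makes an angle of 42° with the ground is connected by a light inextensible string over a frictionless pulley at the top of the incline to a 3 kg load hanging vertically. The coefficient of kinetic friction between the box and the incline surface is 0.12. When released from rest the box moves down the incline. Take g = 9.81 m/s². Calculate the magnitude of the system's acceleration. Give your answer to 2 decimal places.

1.81 m/s²

For the box on the incline: the weight component along the slope is m₁g sin 42° = 9 × 9.81 × 0.6691 = 59.075 N and the normal force is N = m₁g cos 42° = 65.612 N.
Kinetic friction opposes the box's motion down the incline: f = μN = 0.12 × 65.612 = 7.873 N acting up the slope.
Newton's second law for the box (down-slope positive): 59.075 − 7.873 − T = 9 a. For the hanging load (upward positive): T − 3 × 9.81 = 3 a.
Adding the two equations eliminates T: 21.772 = 12 a, so a = 1.8143 m/s².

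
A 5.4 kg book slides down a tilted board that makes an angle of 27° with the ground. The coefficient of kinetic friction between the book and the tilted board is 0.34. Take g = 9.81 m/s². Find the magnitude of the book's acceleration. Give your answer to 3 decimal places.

Resolving the weight along the incline: the component pulling the book down the slope is mg sin 27° = 5.4 × 9.81 × 0.4540 = 24.050 N, and the normal force is N = mg cos 27° = 5.4 × 9.81 × 0.8910 = 47.200 N.
Kinetic friction acts up the slope with magnitude f = μN = 0.34 × 47.200 = 16.048 N.
Net force along the incline is 24.050 − 16.048 = 8.002 N, so a = 8.002 / 5.4 = 1.4819 m/s².

1.482 m/s²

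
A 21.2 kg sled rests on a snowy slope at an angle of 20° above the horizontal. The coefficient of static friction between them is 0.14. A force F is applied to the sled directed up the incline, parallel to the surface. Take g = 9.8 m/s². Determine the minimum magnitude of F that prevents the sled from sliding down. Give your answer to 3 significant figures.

The normal force is N = mg cos 20° = 195.231 N. With F at its minimum the sled is on the verge of sliding down, so static friction is at its maximum μ_s N = 0.14 × 195.231 = 27.332 N and acts up the slope.
Equilibrium along the incline: F + μ_s N = mg sin 20°, so F = 71.058 − 27.332 = 43.726 N.

43.7 N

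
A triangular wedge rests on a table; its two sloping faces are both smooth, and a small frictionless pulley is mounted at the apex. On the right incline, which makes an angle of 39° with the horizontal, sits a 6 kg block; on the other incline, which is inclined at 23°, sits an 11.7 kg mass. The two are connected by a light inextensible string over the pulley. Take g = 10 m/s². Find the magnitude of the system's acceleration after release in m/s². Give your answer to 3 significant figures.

0.450 m/s²

Resolve each weight along its own incline: the 6 kg mass has component 6 × 10 × sin 39° = 37.759 N down its slope, and the 11.7 kg mass has 11.7 × 10 × sin 23° = 45.716 N down its slope.
The 11.7 kg side's 45.716 N exceeds the other side's 37.759 N, so that mass slides down and the 6 kg mass slides up. Taking that direction as positive, Newton's second law for the whole system gives 45.716 − 37.759 = (6 + 11.7) a, so a = 7.957 / 17.7 = 0.4495 m/s².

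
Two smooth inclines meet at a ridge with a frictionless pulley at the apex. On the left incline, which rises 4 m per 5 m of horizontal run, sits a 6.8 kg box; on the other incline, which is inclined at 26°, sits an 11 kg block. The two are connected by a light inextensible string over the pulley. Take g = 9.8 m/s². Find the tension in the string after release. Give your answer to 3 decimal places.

Resolve each weight along its own incline: the 6.8 kg mass has component 6.8 × 9.8 × sin 38.66° = 41.630 N down its slope, and the 11 kg mass has 11 × 9.8 × sin 26° = 47.256 N down its slope.
The 11 kg side's 47.256 N exceeds the other side's 41.630 N, so that mass slides down and the 6.8 kg mass slides up. Taking that direction as positive, Newton's second law for the whole system gives 47.256 − 41.630 = (6.8 + 11) a, so a = 5.626 / 17.8 = 0.3161 m/s².
For the 6.8 kg mass (up-slope positive): T − 41.630 = 6.8 × 0.3161, so T = 43.779 N.

43.779 N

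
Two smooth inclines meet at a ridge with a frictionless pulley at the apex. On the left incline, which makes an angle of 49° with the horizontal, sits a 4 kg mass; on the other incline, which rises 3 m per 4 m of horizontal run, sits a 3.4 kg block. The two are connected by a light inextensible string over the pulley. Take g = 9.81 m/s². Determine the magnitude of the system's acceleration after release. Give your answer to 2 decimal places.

1.30 m/s²

Resolve each weight along its own incline: the 4 kg mass has component 4 × 9.81 × sin 49° = 29.615 N down its slope, and the 3.4 kg mass has 3.4 × 9.81 × sin 36.87° = 20.012 N down its slope.
The 4 kg side's 29.615 N exceeds the other side's 20.012 N, so that mass slides down and the 3.4 kg mass slides up. Taking that direction as positive, Newton's second law for the whole system gives 29.615 − 20.012 = (4 + 3.4) a, so a = 9.603 / 7.4 = 1.2977 m/s².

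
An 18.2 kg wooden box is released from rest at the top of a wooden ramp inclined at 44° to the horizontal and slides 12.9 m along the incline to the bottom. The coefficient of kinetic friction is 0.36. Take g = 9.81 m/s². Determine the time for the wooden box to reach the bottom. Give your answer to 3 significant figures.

2.46 s

The weight component along the incline is mg sin 44° = 124.026 N and the normal force is N = mg cos 44° = 128.432 N.
Friction up the slope is f = μN = 0.36 × 128.432 = 46.236 N, so the net downslope force is 124.026 − 46.236 = 77.790 N and a = 77.790 / 18.2 = 4.2742 m/s².
Starting from rest, L = ½at², so t = √(2L/a) = √(2 × 12.9 / 4.2742) = 2.4569 s.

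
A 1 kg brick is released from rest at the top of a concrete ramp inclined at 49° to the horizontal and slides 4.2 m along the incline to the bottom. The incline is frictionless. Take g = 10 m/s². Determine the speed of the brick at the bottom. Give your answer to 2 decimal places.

7.96 m/s

The weight component along the incline is mg sin 49° = 7.547 N and the normal force is N = mg cos 49° = 6.561 N.
With no friction, a = g sin 49° = 7.5471 m/s².
Starting from rest over a distance of 4.2 m, v² = 2aL = 2 × 7.5471 × 4.2 = 63.3956, so v = 7.9621 m/s.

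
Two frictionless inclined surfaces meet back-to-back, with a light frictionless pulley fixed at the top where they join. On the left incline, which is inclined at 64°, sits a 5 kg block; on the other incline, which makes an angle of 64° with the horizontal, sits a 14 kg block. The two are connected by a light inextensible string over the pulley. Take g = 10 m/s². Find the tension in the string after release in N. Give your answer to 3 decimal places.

Resolve each weight along its own incline: the 5 kg mass has component 5 × 10 × sin 64° = 44.940 N down its slope, and the 14 kg mass has 14 × 10 × sin 64° = 125.831 N down its slope.
The 14 kg side's 125.831 N exceeds the other side's 44.940 N, so that mass slides down and the 5 kg mass slides up. Taking that direction as positive, Newton's second law for the whole system gives 125.831 − 44.940 = (5 + 14) a, so a = 80.891 / 19 = 4.2574 m/s².
For the 5 kg mass (up-slope positive): T − 44.940 = 5 × 4.2574, so T = 66.227 N.

66.227 N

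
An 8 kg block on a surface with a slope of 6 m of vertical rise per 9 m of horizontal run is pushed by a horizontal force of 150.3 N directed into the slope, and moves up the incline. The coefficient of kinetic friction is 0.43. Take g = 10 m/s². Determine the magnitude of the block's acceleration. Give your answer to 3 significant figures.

The horizontal push has components F cos 33.69° = 150.3 × 0.8321 = 125.065 N up the incline and F sin 33.69° = 150.3 × 0.5547 = 83.371 N pressing into the surface.
The normal force is therefore N = mg cos 33.69° + F sin 33.69° = 66.568 + 83.371 = 149.939 N, and kinetic friction down the slope is μN = 0.43 × 149.939 = 64.474 N.
Along the incline: F cos 33.69° − mg sin 33.69° − μN = ma, so 125.065 − 44.376 − 64.474 = 8 a, giving a = 2.0269 m/s².

2.03 m/s²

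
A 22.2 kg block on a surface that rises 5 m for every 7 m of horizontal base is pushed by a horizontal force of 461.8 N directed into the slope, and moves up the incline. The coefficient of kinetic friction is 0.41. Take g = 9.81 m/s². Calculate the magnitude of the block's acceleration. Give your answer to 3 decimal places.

2.995 m/s²

The horizontal push has components F cos 35.54° = 461.8 × 0.8137 = 375.767 N up the incline and F sin 35.54° = 461.8 × 0.5812 = 268.398 N pressing into the surface.
The normal force is therefore N = mg cos 35.54° + F sin 35.54° = 177.209 + 268.398 = 445.607 N, and kinetic friction down the slope is μN = 0.41 × 445.607 = 182.699 N.
Along the incline: F cos 35.54° − mg sin 35.54° − μN = ma, so 375.767 − 126.575 − 182.699 = 22.2 a, giving a = 2.9952 m/s².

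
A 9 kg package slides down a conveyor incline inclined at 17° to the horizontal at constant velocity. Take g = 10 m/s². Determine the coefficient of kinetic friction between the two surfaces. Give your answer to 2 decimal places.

0.31

At constant velocity the net force along the incline is zero: mg sin 17° = μ mg cos 17°.
So μ = tan 17° = 0.2924 / 0.9563 = 0.3058.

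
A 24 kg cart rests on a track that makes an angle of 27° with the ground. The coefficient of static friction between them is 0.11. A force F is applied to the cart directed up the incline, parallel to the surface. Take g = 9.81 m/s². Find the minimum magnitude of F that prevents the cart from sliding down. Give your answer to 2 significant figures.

The normal force is N = mg cos 27° = 209.779 N. With F at its minimum the cart is on the verge of sliding down, so static friction is at its maximum μ_s N = 0.11 × 209.779 = 23.076 N and acts up the slope.
Equilibrium along the incline: F + μ_s N = mg sin 27°, so F = 106.888 − 23.076 = 83.812 N.

84 N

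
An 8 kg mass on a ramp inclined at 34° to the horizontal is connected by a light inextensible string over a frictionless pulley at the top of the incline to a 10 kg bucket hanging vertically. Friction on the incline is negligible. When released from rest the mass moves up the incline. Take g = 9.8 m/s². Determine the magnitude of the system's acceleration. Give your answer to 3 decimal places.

3.009 m/s²

For the mass on the incline: the weight component along the slope is m₁g sin 34° = 8 × 9.8 × 0.5592 = 43.841 N and the normal force is N = m₁g cos 34° = 64.997 N.
Newton's second law for the mass (up-slope positive): T − 43.841 = 8 a. For the hanging bucket (downward positive): 10 × 9.8 − T = 10 a.
Adding the two equations eliminates T: 54.159 = 18 a, so a = 3.0088 m/s².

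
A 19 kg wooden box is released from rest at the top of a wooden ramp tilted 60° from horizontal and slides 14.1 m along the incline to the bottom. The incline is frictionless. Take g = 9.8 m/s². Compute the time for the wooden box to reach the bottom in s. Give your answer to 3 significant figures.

The weight component along the incline is mg sin 60° = 161.254 N and the normal force is N = mg cos 60° = 93.100 N.
With no friction, a = g sin 60° = 8.4870 m/s².
Starting from rest, L = ½at², so t = √(2L/a) = √(2 × 14.1 / 8.4870) = 1.8228 s.

1.82 s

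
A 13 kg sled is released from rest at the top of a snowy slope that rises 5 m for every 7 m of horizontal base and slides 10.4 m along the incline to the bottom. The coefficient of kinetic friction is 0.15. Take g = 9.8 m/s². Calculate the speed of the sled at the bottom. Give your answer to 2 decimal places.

The weight component along the incline is mg sin 35.54° = 74.050 N and the normal force is N = mg cos 35.54° = 103.670 N.
Friction up the slope is f = μN = 0.15 × 103.670 = 15.550 N, so the net downslope force is 74.050 − 15.550 = 58.500 N and a = 58.500 / 13 = 4.5000 m/s².
Starting from rest over a distance of 10.4 m, v² = 2aL = 2 × 4.5000 × 10.4 = 93.6000, so v = 9.6747 m/s.

9.67 m/s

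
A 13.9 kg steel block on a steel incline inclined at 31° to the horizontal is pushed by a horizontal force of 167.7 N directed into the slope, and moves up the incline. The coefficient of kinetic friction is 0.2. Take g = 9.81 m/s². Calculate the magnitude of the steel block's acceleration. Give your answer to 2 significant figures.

The horizontal push has components F cos 31° = 167.7 × 0.8572 = 143.752 N up the incline and F sin 31° = 167.7 × 0.5150 = 86.365 N pressing into the surface.
The normal force is therefore N = mg cos 31° + F sin 31° = 116.887 + 86.365 = 203.252 N, and kinetic friction down the slope is μN = 0.2 × 203.252 = 40.650 N.
Along the incline: F cos 31° − mg sin 31° − μN = ma, so 143.752 − 70.225 − 40.650 = 13.9 a, giving a = 2.3653 m/s².

2.4 m/s²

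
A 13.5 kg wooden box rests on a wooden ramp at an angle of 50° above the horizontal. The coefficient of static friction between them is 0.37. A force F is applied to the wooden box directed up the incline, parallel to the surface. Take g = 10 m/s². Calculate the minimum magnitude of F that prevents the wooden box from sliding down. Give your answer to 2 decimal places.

71.31 N

The normal force is N = mg cos 50° = 86.776 N. With F at its minimum the wooden box is on the verge of sliding down, so static friction is at its maximum μ_s N = 0.37 × 86.776 = 32.107 N and acts up the slope.
Equilibrium along the incline: F + μ_s N = mg sin 50°, so F = 103.416 − 32.107 = 71.309 N.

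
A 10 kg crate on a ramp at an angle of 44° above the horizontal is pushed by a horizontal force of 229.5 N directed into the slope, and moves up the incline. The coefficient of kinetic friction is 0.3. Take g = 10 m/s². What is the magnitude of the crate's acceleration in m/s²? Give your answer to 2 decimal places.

The horizontal push has components F cos 44° = 229.5 × 0.7193 = 165.079 N up the incline and F sin 44° = 229.5 × 0.6947 = 159.434 N pressing into the surface.
The normal force is therefore N = mg cos 44° + F sin 44° = 71.930 + 159.434 = 231.364 N, and kinetic friction down the slope is μN = 0.3 × 231.364 = 69.409 N.
Along the incline: F cos 44° − mg sin 44° − μN = ma, so 165.079 − 69.470 − 69.409 = 10 a, giving a = 2.6200 m/s².

2.62 m/s²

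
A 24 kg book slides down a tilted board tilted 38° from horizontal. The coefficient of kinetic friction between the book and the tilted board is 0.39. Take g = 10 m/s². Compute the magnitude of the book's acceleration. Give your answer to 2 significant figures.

Resolving the weight along the incline: the component pulling the book down the slope is mg sin 38° = 24 × 10 × 0.6157 = 147.768 N, and the normal force is N = mg cos 38° = 24 × 10 × 0.7880 = 189.120 N.
Kinetic friction acts up the slope with magnitude f = μN = 0.39 × 189.120 = 73.757 N.
Net force along the incline is 147.768 − 73.757 = 74.011 N, so a = 74.011 / 24 = 3.0838 m/s².

3.1 m/s²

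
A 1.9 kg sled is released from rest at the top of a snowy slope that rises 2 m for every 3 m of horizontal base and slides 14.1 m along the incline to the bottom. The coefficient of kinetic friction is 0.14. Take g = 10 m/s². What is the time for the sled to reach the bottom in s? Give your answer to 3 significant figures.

2.54 s

The weight component along the incline is mg sin 33.69° = 10.539 N and the normal force is N = mg cos 33.69° = 15.809 N.
Friction up the slope is f = μN = 0.14 × 15.809 = 2.213 N, so the net downslope force is 10.539 − 2.213 = 8.326 N and a = 8.326 / 1.9 = 4.3821 m/s².
Starting from rest, L = ½at², so t = √(2L/a) = √(2 × 14.1 / 4.3821) = 2.5368 s.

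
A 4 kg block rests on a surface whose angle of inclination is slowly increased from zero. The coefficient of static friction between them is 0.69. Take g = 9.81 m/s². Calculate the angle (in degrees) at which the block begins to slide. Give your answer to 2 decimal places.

At the threshold of sliding, static friction is at its maximum μ_s N and exactly balances the weight component along the incline: mg sin θ = μ_s mg cos θ.
Hence tan θ = μ_s = 0.69, so θ = arctan(0.69) = 34.6057°.

34.61°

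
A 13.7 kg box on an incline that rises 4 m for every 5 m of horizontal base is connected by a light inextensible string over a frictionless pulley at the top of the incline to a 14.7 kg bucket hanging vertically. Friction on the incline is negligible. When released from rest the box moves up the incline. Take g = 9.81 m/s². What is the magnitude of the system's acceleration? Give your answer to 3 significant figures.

2.12 m/s²

For the box on the incline: the weight component along the slope is m₁g sin 38.66° = 13.7 × 9.81 × 0.6247 = 83.958 N and the normal force is N = m₁g cos 38.66° = 104.946 N.
Newton's second law for the box (up-slope positive): T − 83.958 = 13.7 a. For the hanging bucket (downward positive): 14.7 × 9.81 − T = 14.7 a.
Adding the two equations eliminates T: 60.249 = 28.4 a, so a = 2.1214 m/s².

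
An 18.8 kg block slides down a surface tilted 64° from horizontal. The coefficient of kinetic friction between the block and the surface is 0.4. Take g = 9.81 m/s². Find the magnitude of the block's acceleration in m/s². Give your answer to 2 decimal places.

Resolving the weight along the incline: the component pulling the block down the slope is mg sin 64° = 18.8 × 9.81 × 0.8988 = 165.764 N, and the normal force is N = mg cos 64° = 18.8 × 9.81 × 0.4384 = 80.853 N.
Kinetic friction acts up the slope with magnitude f = μN = 0.4 × 80.853 = 32.341 N.
Net force along the incline is 165.764 − 32.341 = 133.423 N, so a = 133.423 / 18.8 = 7.0970 m/s².

7.10 m/s²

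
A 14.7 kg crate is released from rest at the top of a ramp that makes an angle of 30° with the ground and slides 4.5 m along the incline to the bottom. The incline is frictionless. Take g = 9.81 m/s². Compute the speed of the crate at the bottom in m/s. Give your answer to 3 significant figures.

The weight component along the incline is mg sin 30° = 72.103 N and the normal force is N = mg cos 30° = 124.887 N.
With no friction, a = g sin 30° = 4.9050 m/s².
Starting from rest over a distance of 4.5 m, v² = 2aL = 2 × 4.9050 × 4.5 = 44.1450, so v = 6.6442 m/s.

6.64 m/s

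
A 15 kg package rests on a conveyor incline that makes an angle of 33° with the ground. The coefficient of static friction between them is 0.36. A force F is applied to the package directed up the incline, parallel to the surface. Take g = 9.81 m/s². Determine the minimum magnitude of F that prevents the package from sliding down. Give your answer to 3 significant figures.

The normal force is N = mg cos 33° = 123.410 N. With F at its minimum the package is on the verge of sliding down, so static friction is at its maximum μ_s N = 0.36 × 123.410 = 44.428 N and acts up the slope.
Equilibrium along the incline: F + μ_s N = mg sin 33°, so F = 80.144 − 44.428 = 35.716 N.

35.7 N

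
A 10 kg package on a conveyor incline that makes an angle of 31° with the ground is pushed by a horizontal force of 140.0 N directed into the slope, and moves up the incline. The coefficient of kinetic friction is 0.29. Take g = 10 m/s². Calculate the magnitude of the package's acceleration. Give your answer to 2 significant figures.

2.3 m/s²

The horizontal push has components F cos 31° = 140.0 × 0.8572 = 120.008 N up the incline and F sin 31° = 140.0 × 0.5150 = 72.100 N pressing into the surface.
The normal force is therefore N = mg cos 31° + F sin 31° = 85.720 + 72.100 = 157.820 N, and kinetic friction down the slope is μN = 0.29 × 157.820 = 45.768 N.
Along the incline: F cos 31° − mg sin 31° − μN = ma, so 120.008 − 51.500 − 45.768 = 10 a, giving a = 2.2740 m/s².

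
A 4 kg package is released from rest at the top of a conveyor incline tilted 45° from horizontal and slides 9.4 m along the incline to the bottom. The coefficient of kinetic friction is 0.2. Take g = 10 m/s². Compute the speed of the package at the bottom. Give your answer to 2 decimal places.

10.31 m/s

The weight component along the incline is mg sin 45° = 28.284 N and the normal force is N = mg cos 45° = 28.284 N.
Friction up the slope is f = μN = 0.2 × 28.284 = 5.657 N, so the net downslope force is 28.284 − 5.657 = 22.627 N and a = 22.627 / 4 = 5.6567 m/s².
Starting from rest over a distance of 9.4 m, v² = 2aL = 2 × 5.6567 × 9.4 = 106.3460, so v = 10.3124 m/s.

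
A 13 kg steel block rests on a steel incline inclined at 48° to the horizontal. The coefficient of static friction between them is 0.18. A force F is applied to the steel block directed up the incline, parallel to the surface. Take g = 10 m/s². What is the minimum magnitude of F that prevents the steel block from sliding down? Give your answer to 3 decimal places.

80.951 N

The normal force is N = mg cos 48° = 86.987 N. With F at its minimum the steel block is on the verge of sliding down, so static friction is at its maximum μ_s N = 0.18 × 86.987 = 15.658 N and acts up the slope.
Equilibrium along the incline: F + μ_s N = mg sin 48°, so F = 96.609 − 15.658 = 80.951 N.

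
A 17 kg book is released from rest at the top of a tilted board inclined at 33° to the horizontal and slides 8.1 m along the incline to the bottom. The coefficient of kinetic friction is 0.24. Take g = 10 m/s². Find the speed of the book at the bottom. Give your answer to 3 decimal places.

7.458 m/s

The weight component along the incline is mg sin 33° = 92.589 N and the normal force is N = mg cos 33° = 142.574 N.
Friction up the slope is f = μN = 0.24 × 142.574 = 34.218 N, so the net downslope force is 92.589 − 34.218 = 58.371 N and a = 58.371 / 17 = 3.4336 m/s².
Starting from rest over a distance of 8.1 m, v² = 2aL = 2 × 3.4336 × 8.1 = 55.6243, so v = 7.4582 m/s.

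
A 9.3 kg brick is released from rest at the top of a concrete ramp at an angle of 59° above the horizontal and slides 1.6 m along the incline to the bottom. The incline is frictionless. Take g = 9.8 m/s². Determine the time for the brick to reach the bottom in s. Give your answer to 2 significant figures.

The weight component along the incline is mg sin 59° = 78.122 N and the normal force is N = mg cos 59° = 46.941 N.
With no friction, a = g sin 59° = 8.4002 m/s².
Starting from rest, L = ½at², so t = √(2L/a) = √(2 × 1.6 / 8.4002) = 0.6172 s.

0.62 s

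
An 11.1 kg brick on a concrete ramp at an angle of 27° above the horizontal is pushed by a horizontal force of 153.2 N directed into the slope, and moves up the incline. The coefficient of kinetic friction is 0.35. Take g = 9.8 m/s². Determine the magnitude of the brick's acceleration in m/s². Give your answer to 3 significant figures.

The horizontal push has components F cos 27° = 153.2 × 0.8910 = 136.501 N up the incline and F sin 27° = 153.2 × 0.4540 = 69.553 N pressing into the surface.
The normal force is therefore N = mg cos 27° + F sin 27° = 96.923 + 69.553 = 166.476 N, and kinetic friction down the slope is μN = 0.35 × 166.476 = 58.267 N.
Along the incline: F cos 27° − mg sin 27° − μN = ma, so 136.501 − 49.386 − 58.267 = 11.1 a, giving a = 2.5989 m/s².

2.60 m/s²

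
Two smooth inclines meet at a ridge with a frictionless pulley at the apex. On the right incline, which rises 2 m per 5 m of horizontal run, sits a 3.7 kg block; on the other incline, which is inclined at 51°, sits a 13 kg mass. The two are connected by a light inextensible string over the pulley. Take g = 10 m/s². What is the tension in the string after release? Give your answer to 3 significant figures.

33.1 N

Resolve each weight along its own incline: the 3.7 kg mass has component 3.7 × 10 × sin 21.80° = 13.741 N down its slope, and the 13 kg mass has 13 × 10 × sin 51° = 101.029 N down its slope.
The 13 kg side's 101.029 N exceeds the other side's 13.741 N, so that mass slides down and the 3.7 kg mass slides up. Taking that direction as positive, Newton's second law for the whole system gives 101.029 − 13.741 = (3.7 + 13) a, so a = 87.288 / 16.7 = 5.2268 m/s².
For the 3.7 kg mass (up-slope positive): T − 13.741 = 3.7 × 5.2268, so T = 33.080 N.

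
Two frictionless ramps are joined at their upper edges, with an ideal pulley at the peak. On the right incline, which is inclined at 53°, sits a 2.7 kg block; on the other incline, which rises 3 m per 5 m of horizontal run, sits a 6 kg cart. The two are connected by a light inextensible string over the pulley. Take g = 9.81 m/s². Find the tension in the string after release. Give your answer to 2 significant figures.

24 N

Resolve each weight along its own incline: the 2.7 kg mass has component 2.7 × 9.81 × sin 53° = 21.153 N down its slope, and the 6 kg mass has 6 × 9.81 × sin 30.96° = 30.283 N down its slope.
The 6 kg side's 30.283 N exceeds the other side's 21.153 N, so that mass slides down and the 2.7 kg mass slides up. Taking that direction as positive, Newton's second law for the whole system gives 30.283 − 21.153 = (2.7 + 6) a, so a = 9.130 / 8.7 = 1.0494 m/s².
For the 2.7 kg mass (up-slope positive): T − 21.153 = 2.7 × 1.0494, so T = 23.986 N.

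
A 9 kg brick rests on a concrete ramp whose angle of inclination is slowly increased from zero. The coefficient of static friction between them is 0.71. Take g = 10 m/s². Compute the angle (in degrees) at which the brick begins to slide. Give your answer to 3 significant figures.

At the threshold of sliding, static friction is at its maximum μ_s N and exactly balances the weight component along the incline: mg sin θ = μ_s mg cos θ.
Hence tan θ = μ_s = 0.71, so θ = arctan(0.71) = 35.3748°.

35.4°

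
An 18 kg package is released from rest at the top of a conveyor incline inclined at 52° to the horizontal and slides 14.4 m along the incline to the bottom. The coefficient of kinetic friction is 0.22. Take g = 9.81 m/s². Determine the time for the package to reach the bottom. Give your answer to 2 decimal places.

The weight component along the incline is mg sin 52° = 139.147 N and the normal force is N = mg cos 52° = 108.714 N.
Friction up the slope is f = μN = 0.22 × 108.714 = 23.917 N, so the net downslope force is 139.147 − 23.917 = 115.230 N and a = 115.230 / 18 = 6.4017 m/s².
Starting from rest, L = ½at², so t = √(2L/a) = √(2 × 14.4 / 6.4017) = 2.1210 s.

2.12 s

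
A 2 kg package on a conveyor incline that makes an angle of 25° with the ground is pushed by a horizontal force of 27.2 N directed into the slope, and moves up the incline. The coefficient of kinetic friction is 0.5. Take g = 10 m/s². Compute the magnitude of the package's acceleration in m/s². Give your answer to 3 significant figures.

The horizontal push has components F cos 25° = 27.2 × 0.9063 = 24.651 N up the incline and F sin 25° = 27.2 × 0.4226 = 11.495 N pressing into the surface.
The normal force is therefore N = mg cos 25° + F sin 25° = 18.126 + 11.495 = 29.621 N, and kinetic friction down the slope is μN = 0.5 × 29.621 = 14.810 N.
Along the incline: F cos 25° − mg sin 25° − μN = ma, so 24.651 − 8.452 − 14.810 = 2 a, giving a = 0.6945 m/s².

0.694 m/s²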